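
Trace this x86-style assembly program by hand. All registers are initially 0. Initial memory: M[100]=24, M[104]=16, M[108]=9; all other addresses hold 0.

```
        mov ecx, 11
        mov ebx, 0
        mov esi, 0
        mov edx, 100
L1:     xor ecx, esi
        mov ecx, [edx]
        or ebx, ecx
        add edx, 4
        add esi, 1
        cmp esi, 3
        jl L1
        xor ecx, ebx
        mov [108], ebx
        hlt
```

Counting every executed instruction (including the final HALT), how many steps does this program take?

28

mov ecx, 11 → ecx=11
mov ebx, 0 → ebx=0
mov esi, 0 → esi=0
mov edx, 100 → edx=100
xor ecx, esi → ecx=11^0=11
mov ecx, [edx] → ecx=M[100]=24
or ebx, ecx → ebx=0|24=24
add edx, 4 → edx=100+4=104
add esi, 1 → esi=0+1=1
cmp esi, 3  (cmp 1,3)
jl L1: taken
xor ecx, esi → ecx=24^1=25
mov ecx, [edx] → ecx=M[104]=16
or ebx, ecx → ebx=24|16=24
add edx, 4 → edx=104+4=108
add esi, 1 → esi=1+1=2
cmp esi, 3  (cmp 2,3)
jl L1: taken
xor ecx, esi → ecx=16^2=18
mov ecx, [edx] → ecx=M[108]=9
or ebx, ecx → ebx=24|9=25
add edx, 4 → edx=108+4=112
add esi, 1 → esi=2+1=3
cmp esi, 3  (cmp 3,3)
jl L1: not taken
xor ecx, ebx → ecx=9^25=16
mov [108], ebx → M[108]=25
halt.
Total executed instructions: 28.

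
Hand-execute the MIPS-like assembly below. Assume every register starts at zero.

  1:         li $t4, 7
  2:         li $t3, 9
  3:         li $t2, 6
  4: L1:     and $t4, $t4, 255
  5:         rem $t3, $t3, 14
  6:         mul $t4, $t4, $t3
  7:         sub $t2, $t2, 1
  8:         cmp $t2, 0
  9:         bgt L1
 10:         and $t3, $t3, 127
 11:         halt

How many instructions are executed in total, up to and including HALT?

$t4=7
$t3=9
$t2=6
$t4=7&255=7
$t3=9%14=9
$t4=7*9=63
$t2=6-1=5
cmp $t2, 0  (cmp 5,0)
bgt L1: taken
$t4=63&255=63
$t3=9%14=9
$t4=63*9=567
$t2=5-1=4
cmp $t2, 0  (cmp 4,0)
bgt L1: taken
$t4=567&255=55
$t3=9%14=9
$t4=55*9=495
$t2=4-1=3
cmp $t2, 0  (cmp 3,0)
bgt L1: taken
$t4=495&255=239
$t3=9%14=9
$t4=239*9=2151
$t2=3-1=2
cmp $t2, 0  (cmp 2,0)
bgt L1: taken
$t4=2151&255=103
$t3=9%14=9
$t4=103*9=927
$t2=2-1=1
cmp $t2, 0  (cmp 1,0)
bgt L1: taken
$t4=927&255=159
$t3=9%14=9
$t4=159*9=1431
$t2=1-1=0
cmp $t2, 0  (cmp 0,0)
bgt L1: not taken
$t3=9&127=9
halt.
Total executed instructions: 41.

41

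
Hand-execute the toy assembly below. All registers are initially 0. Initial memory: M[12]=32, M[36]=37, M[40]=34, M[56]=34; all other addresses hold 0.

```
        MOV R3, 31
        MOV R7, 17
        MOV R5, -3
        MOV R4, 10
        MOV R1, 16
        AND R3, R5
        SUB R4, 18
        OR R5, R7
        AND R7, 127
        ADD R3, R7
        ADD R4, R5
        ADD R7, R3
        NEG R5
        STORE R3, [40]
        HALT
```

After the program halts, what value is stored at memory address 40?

46

R3=31
R7=17
R5=-3
R4=10
R1=16
R3=31&(-3)=29
R4=10-18=-8
R5=(-3)|17=-3
R7=17&127=17
R3=29+17=46
R4=(-8)+(-3)=-11
R7=17+46=63
R5=-(-3)=3
STORE R3, [40] → M[40]=46
halt.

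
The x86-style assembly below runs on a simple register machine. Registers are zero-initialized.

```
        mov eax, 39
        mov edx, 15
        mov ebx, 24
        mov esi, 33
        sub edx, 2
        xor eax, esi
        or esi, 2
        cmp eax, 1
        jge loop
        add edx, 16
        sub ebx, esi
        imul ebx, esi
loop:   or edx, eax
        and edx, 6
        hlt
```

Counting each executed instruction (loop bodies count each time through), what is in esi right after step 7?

35

mov eax, 39 → eax=39
mov edx, 15 → edx=15
mov ebx, 24 → ebx=24
mov esi, 33 → esi=33
sub edx, 2 → edx=15-2=13
xor eax, esi → eax=39^33=6
or esi, 2 → esi=33|2=35
After step 7: esi = 35.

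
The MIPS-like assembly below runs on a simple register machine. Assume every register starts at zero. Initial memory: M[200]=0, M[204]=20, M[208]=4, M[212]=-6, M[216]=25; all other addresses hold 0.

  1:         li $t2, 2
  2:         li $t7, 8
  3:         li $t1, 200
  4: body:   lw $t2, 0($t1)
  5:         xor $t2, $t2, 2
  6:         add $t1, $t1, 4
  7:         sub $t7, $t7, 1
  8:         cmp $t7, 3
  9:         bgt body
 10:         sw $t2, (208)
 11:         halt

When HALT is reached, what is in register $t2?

after li $t2, 2: $t2=2
after li $t7, 8: $t7=8
after li $t1, 200: $t1=200
after lw $t2, 0($t1): $t2=M[200]=0
after xor $t2, $t2, 2: $t2=0^2=2
after add $t1, $t1, 4: $t1=200+4=204
after sub $t7, $t7, 1: $t7=8-1=7
cmp $t7, 3  (cmp 7,3)
bgt body: taken
after lw $t2, 0($t1): $t2=M[204]=20
after xor $t2, $t2, 2: $t2=20^2=22
after add $t1, $t1, 4: $t1=204+4=208
after sub $t7, $t7, 1: $t7=7-1=6
cmp $t7, 3  (cmp 6,3)
bgt body: taken
after lw $t2, 0($t1): $t2=M[208]=4
after xor $t2, $t2, 2: $t2=4^2=6
after add $t1, $t1, 4: $t1=208+4=212
after sub $t7, $t7, 1: $t7=6-1=5
cmp $t7, 3  (cmp 5,3)
bgt body: taken
after lw $t2, 0($t1): $t2=M[212]=-6
after xor $t2, $t2, 2: $t2=(-6)^2=-8
after add $t1, $t1, 4: $t1=212+4=216
after sub $t7, $t7, 1: $t7=5-1=4
cmp $t7, 3  (cmp 4,3)
bgt body: taken
after lw $t2, 0($t1): $t2=M[216]=25
after xor $t2, $t2, 2: $t2=25^2=27
after add $t1, $t1, 4: $t1=216+4=220
after sub $t7, $t7, 1: $t7=4-1=3
cmp $t7, 3  (cmp 3,3)
bgt body: not taken
sw $t2, (208) → M[208]=27
halt.

27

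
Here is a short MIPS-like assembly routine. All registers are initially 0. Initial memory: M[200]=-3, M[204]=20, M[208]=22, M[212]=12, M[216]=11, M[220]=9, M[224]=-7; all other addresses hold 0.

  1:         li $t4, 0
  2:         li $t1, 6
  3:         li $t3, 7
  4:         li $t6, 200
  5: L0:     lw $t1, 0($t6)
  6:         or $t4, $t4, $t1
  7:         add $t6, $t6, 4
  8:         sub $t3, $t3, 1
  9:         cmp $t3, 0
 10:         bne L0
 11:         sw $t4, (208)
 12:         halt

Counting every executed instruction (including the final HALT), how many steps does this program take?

after li $t4, 0: $t4=0
after li $t1, 6: $t1=6
after li $t3, 7: $t3=7
after li $t6, 200: $t6=200
after lw $t1, 0($t6): $t1=M[200]=-3
after or $t4, $t4, $t1: $t4=0|(-3)=-3
after add $t6, $t6, 4: $t6=200+4=204
after sub $t3, $t3, 1: $t3=7-1=6
cmp $t3, 0  (cmp 6,0)
bne L0: taken
after lw $t1, 0($t6): $t1=M[204]=20
after or $t4, $t4, $t1: $t4=(-3)|20=-3
after add $t6, $t6, 4: $t6=204+4=208
after sub $t3, $t3, 1: $t3=6-1=5
cmp $t3, 0  (cmp 5,0)
bne L0: taken
after lw $t1, 0($t6): $t1=M[208]=22
after or $t4, $t4, $t1: $t4=(-3)|22=-1
after add $t6, $t6, 4: $t6=208+4=212
after sub $t3, $t3, 1: $t3=5-1=4
cmp $t3, 0  (cmp 4,0)
bne L0: taken
after lw $t1, 0($t6): $t1=M[212]=12
after or $t4, $t4, $t1: $t4=(-1)|12=-1
after add $t6, $t6, 4: $t6=212+4=216
after sub $t3, $t3, 1: $t3=4-1=3
cmp $t3, 0  (cmp 3,0)
bne L0: taken
after lw $t1, 0($t6): $t1=M[216]=11
after or $t4, $t4, $t1: $t4=(-1)|11=-1
after add $t6, $t6, 4: $t6=216+4=220
after sub $t3, $t3, 1: $t3=3-1=2
cmp $t3, 0  (cmp 2,0)
bne L0: taken
after lw $t1, 0($t6): $t1=M[220]=9
after or $t4, $t4, $t1: $t4=(-1)|9=-1
after add $t6, $t6, 4: $t6=220+4=224
after sub $t3, $t3, 1: $t3=2-1=1
cmp $t3, 0  (cmp 1,0)
bne L0: taken
after lw $t1, 0($t6): $t1=M[224]=-7
after or $t4, $t4, $t1: $t4=(-1)|(-7)=-1
after add $t6, $t6, 4: $t6=224+4=228
after sub $t3, $t3, 1: $t3=1-1=0
cmp $t3, 0  (cmp 0,0)
bne L0: not taken
sw $t4, (208) → M[208]=-1
halt.
Total executed instructions: 48.

48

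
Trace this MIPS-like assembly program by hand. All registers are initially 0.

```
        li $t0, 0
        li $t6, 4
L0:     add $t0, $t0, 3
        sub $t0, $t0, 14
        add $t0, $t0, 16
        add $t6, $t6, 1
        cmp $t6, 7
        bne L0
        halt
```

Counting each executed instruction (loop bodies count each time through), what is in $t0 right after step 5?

li $t0, 0 → $t0=0
li $t6, 4 → $t6=4
add $t0, $t0, 3 → $t0=0+3=3
sub $t0, $t0, 14 → $t0=3-14=-11
add $t0, $t0, 16 → $t0=(-11)+16=5
After step 5: $t0 = 5.

5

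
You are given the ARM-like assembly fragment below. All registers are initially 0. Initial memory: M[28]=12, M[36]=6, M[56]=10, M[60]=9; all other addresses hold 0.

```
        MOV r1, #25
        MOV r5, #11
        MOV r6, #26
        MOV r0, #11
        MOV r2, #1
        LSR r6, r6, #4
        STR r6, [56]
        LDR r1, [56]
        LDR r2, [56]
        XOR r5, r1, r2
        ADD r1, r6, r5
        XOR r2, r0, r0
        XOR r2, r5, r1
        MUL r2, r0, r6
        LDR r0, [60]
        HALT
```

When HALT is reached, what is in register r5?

MOV r1, #25 → r1=25
MOV r5, #11 → r5=11
MOV r6, #26 → r6=26
MOV r0, #11 → r0=11
MOV r2, #1 → r2=1
LSR r6, r6, #4 → r6=26>>4=1
STR r6, [56] → M[56]=1
LDR r1, [56] → r1=M[56]=1
LDR r2, [56] → r2=M[56]=1
XOR r5, r1, r2 → r5=1^1=0
ADD r1, r6, r5 → r1=1+0=1
XOR r2, r0, r0 → r2=11^11=0
XOR r2, r5, r1 → r2=0^1=1
MUL r2, r0, r6 → r2=11*1=11
LDR r0, [60] → r0=M[60]=9
halt.

0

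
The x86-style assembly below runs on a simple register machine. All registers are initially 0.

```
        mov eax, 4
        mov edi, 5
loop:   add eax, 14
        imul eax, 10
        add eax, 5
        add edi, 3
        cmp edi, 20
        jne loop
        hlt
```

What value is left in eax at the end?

2011095

eax=4
edi=5
eax=4+14=18
eax=18*10=180
eax=180+5=185
edi=5+3=8
cmp edi, 20  (cmp 8,20)
jne loop: taken
eax=185+14=199
eax=199*10=1990
eax=1990+5=1995
edi=8+3=11
cmp edi, 20  (cmp 11,20)
jne loop: taken
eax=1995+14=2009
eax=2009*10=20090
eax=20090+5=20095
edi=11+3=14
cmp edi, 20  (cmp 14,20)
jne loop: taken
eax=20095+14=20109
eax=20109*10=201090
eax=201090+5=201095
edi=14+3=17
cmp edi, 20  (cmp 17,20)
jne loop: taken
eax=201095+14=201109
eax=201109*10=2011090
eax=2011090+5=2011095
edi=17+3=20
cmp edi, 20  (cmp 20,20)
jne loop: not taken
halt.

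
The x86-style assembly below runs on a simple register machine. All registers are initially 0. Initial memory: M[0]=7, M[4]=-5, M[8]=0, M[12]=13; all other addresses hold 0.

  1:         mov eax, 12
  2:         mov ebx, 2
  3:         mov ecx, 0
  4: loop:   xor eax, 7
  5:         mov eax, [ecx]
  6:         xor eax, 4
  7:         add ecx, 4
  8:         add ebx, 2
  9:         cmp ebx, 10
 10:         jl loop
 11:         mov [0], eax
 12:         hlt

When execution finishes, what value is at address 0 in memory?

after mov eax, 12: eax=12
after mov ebx, 2: ebx=2
after mov ecx, 0: ecx=0
after xor eax, 7: eax=12^7=11
after mov eax, [ecx]: eax=M[0]=7
after xor eax, 4: eax=7^4=3
after add ecx, 4: ecx=0+4=4
after add ebx, 2: ebx=2+2=4
cmp ebx, 10  (cmp 4,10)
jl loop: taken
after xor eax, 7: eax=3^7=4
after mov eax, [ecx]: eax=M[4]=-5
after xor eax, 4: eax=(-5)^4=-1
after add ecx, 4: ecx=4+4=8
after add ebx, 2: ebx=4+2=6
cmp ebx, 10  (cmp 6,10)
jl loop: taken
after xor eax, 7: eax=(-1)^7=-8
after mov eax, [ecx]: eax=M[8]=0
after xor eax, 4: eax=0^4=4
after add ecx, 4: ecx=8+4=12
after add ebx, 2: ebx=6+2=8
cmp ebx, 10  (cmp 8,10)
jl loop: taken
after xor eax, 7: eax=4^7=3
after mov eax, [ecx]: eax=M[12]=13
after xor eax, 4: eax=13^4=9
after add ecx, 4: ecx=12+4=16
after add ebx, 2: ebx=8+2=10
cmp ebx, 10  (cmp 10,10)
jl loop: not taken
mov [0], eax → M[0]=9
halt.

9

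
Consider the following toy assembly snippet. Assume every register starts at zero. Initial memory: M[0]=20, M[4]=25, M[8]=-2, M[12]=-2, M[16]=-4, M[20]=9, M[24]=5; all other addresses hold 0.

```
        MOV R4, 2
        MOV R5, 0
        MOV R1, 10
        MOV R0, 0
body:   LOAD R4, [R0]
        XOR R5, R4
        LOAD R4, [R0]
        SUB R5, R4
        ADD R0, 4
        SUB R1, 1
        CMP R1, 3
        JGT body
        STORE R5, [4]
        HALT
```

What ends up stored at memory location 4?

MOV R4, 2 → R4=2
MOV R5, 0 → R5=0
MOV R1, 10 → R1=10
MOV R0, 0 → R0=0
LOAD R4, [R0] → R4=M[0]=20
XOR R5, R4 → R5=0^20=20
LOAD R4, [R0] → R4=M[0]=20
SUB R5, R4 → R5=20-20=0
ADD R0, 4 → R0=0+4=4
SUB R1, 1 → R1=10-1=9
CMP R1, 3  (cmp 9,3)
JGT body: taken
LOAD R4, [R0] → R4=M[4]=25
XOR R5, R4 → R5=0^25=25
LOAD R4, [R0] → R4=M[4]=25
SUB R5, R4 → R5=25-25=0
ADD R0, 4 → R0=4+4=8
SUB R1, 1 → R1=9-1=8
CMP R1, 3  (cmp 8,3)
JGT body: taken
LOAD R4, [R0] → R4=M[8]=-2
XOR R5, R4 → R5=0^(-2)=-2
LOAD R4, [R0] → R4=M[8]=-2
SUB R5, R4 → R5=(-2)-(-2)=0
ADD R0, 4 → R0=8+4=12
SUB R1, 1 → R1=8-1=7
CMP R1, 3  (cmp 7,3)
JGT body: taken
LOAD R4, [R0] → R4=M[12]=-2
XOR R5, R4 → R5=0^(-2)=-2
LOAD R4, [R0] → R4=M[12]=-2
SUB R5, R4 → R5=(-2)-(-2)=0
ADD R0, 4 → R0=12+4=16
SUB R1, 1 → R1=7-1=6
CMP R1, 3  (cmp 6,3)
JGT body: taken
LOAD R4, [R0] → R4=M[16]=-4
XOR R5, R4 → R5=0^(-4)=-4
LOAD R4, [R0] → R4=M[16]=-4
SUB R5, R4 → R5=(-4)-(-4)=0
ADD R0, 4 → R0=16+4=20
SUB R1, 1 → R1=6-1=5
CMP R1, 3  (cmp 5,3)
JGT body: taken
LOAD R4, [R0] → R4=M[20]=9
XOR R5, R4 → R5=0^9=9
LOAD R4, [R0] → R4=M[20]=9
SUB R5, R4 → R5=9-9=0
ADD R0, 4 → R0=20+4=24
SUB R1, 1 → R1=5-1=4
CMP R1, 3  (cmp 4,3)
JGT body: taken
LOAD R4, [R0] → R4=M[24]=5
XOR R5, R4 → R5=0^5=5
LOAD R4, [R0] → R4=M[24]=5
SUB R5, R4 → R5=5-5=0
ADD R0, 4 → R0=24+4=28
SUB R1, 1 → R1=4-1=3
CMP R1, 3  (cmp 3,3)
JGT body: not taken
STORE R5, [4] → M[4]=0
halt.

0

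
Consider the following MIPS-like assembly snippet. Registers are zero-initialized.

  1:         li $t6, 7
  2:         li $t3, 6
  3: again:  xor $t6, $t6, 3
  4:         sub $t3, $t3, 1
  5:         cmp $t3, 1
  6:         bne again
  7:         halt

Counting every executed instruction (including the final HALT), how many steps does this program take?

$t6=7
$t3=6
$t6=7^3=4
$t3=6-1=5
cmp $t3, 1  (cmp 5,1)
bne again: taken
$t6=4^3=7
$t3=5-1=4
cmp $t3, 1  (cmp 4,1)
bne again: taken
$t6=7^3=4
$t3=4-1=3
cmp $t3, 1  (cmp 3,1)
bne again: taken
$t6=4^3=7
$t3=3-1=2
cmp $t3, 1  (cmp 2,1)
bne again: taken
$t6=7^3=4
$t3=2-1=1
cmp $t3, 1  (cmp 1,1)
bne again: not taken
halt.
Total executed instructions: 23.

23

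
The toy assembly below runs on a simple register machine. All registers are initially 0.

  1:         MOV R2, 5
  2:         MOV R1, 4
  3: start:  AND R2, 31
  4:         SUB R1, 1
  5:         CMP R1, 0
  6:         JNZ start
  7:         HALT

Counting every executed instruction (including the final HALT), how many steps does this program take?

19

R2=5
R1=4
R2=5&31=5
R1=4-1=3
CMP R1, 0  (cmp 3,0)
JNZ start: taken
R2=5&31=5
R1=3-1=2
CMP R1, 0  (cmp 2,0)
JNZ start: taken
R2=5&31=5
R1=2-1=1
CMP R1, 0  (cmp 1,0)
JNZ start: taken
R2=5&31=5
R1=1-1=0
CMP R1, 0  (cmp 0,0)
JNZ start: not taken
halt.
Total executed instructions: 19.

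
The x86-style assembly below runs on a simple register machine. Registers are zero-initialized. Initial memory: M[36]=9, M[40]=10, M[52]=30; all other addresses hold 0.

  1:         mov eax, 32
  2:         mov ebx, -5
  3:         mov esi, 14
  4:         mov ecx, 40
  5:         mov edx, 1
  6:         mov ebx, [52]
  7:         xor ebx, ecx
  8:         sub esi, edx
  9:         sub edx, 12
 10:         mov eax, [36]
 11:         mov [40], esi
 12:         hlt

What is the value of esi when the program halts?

13

mov eax, 32 → eax=32
mov ebx, -5 → ebx=-5
mov esi, 14 → esi=14
mov ecx, 40 → ecx=40
mov edx, 1 → edx=1
mov ebx, [52] → ebx=M[52]=30
xor ebx, ecx → ebx=30^40=54
sub esi, edx → esi=14-1=13
sub edx, 12 → edx=1-12=-11
mov eax, [36] → eax=M[36]=9
mov [40], esi → M[40]=13
halt.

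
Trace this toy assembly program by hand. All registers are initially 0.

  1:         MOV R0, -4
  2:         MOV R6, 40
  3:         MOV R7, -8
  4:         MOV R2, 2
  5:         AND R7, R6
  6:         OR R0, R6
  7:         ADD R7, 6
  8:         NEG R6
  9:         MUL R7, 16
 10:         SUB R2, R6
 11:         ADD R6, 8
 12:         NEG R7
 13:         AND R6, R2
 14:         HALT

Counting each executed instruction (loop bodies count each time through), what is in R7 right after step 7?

46

MOV R0, -4 → R0=-4
MOV R6, 40 → R6=40
MOV R7, -8 → R7=-8
MOV R2, 2 → R2=2
AND R7, R6 → R7=(-8)&40=40
OR R0, R6 → R0=(-4)|40=-4
ADD R7, 6 → R7=40+6=46
After step 7: R7 = 46.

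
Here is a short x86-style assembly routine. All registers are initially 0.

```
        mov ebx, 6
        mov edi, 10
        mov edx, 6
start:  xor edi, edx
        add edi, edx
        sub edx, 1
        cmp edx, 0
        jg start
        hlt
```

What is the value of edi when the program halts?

36

mov ebx, 6 → ebx=6
mov edi, 10 → edi=10
mov edx, 6 → edx=6
xor edi, edx → edi=10^6=12
add edi, edx → edi=12+6=18
sub edx, 1 → edx=6-1=5
cmp edx, 0  (cmp 5,0)
jg start: taken
xor edi, edx → edi=18^5=23
add edi, edx → edi=23+5=28
sub edx, 1 → edx=5-1=4
cmp edx, 0  (cmp 4,0)
jg start: taken
xor edi, edx → edi=28^4=24
add edi, edx → edi=24+4=28
sub edx, 1 → edx=4-1=3
cmp edx, 0  (cmp 3,0)
jg start: taken
xor edi, edx → edi=28^3=31
add edi, edx → edi=31+3=34
sub edx, 1 → edx=3-1=2
cmp edx, 0  (cmp 2,0)
jg start: taken
xor edi, edx → edi=34^2=32
add edi, edx → edi=32+2=34
sub edx, 1 → edx=2-1=1
cmp edx, 0  (cmp 1,0)
jg start: taken
xor edi, edx → edi=34^1=35
add edi, edx → edi=35+1=36
sub edx, 1 → edx=1-1=0
cmp edx, 0  (cmp 0,0)
jg start: not taken
halt.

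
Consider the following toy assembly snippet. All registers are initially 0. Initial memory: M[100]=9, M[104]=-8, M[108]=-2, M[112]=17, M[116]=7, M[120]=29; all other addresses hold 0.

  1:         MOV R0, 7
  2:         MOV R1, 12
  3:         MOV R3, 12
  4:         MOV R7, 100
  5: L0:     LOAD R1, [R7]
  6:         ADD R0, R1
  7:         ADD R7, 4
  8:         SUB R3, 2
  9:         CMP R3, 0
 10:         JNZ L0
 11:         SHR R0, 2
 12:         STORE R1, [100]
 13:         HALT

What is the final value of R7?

after MOV R0, 7: R0=7
after MOV R1, 12: R1=12
after MOV R3, 12: R3=12
after MOV R7, 100: R7=100
after LOAD R1, [R7]: R1=M[100]=9
after ADD R0, R1: R0=7+9=16
after ADD R7, 4: R7=100+4=104
after SUB R3, 2: R3=12-2=10
CMP R3, 0  (cmp 10,0)
JNZ L0: taken
after LOAD R1, [R7]: R1=M[104]=-8
after ADD R0, R1: R0=16+(-8)=8
after ADD R7, 4: R7=104+4=108
after SUB R3, 2: R3=10-2=8
CMP R3, 0  (cmp 8,0)
JNZ L0: taken
after LOAD R1, [R7]: R1=M[108]=-2
after ADD R0, R1: R0=8+(-2)=6
after ADD R7, 4: R7=108+4=112
after SUB R3, 2: R3=8-2=6
CMP R3, 0  (cmp 6,0)
JNZ L0: taken
after LOAD R1, [R7]: R1=M[112]=17
after ADD R0, R1: R0=6+17=23
after ADD R7, 4: R7=112+4=116
after SUB R3, 2: R3=6-2=4
CMP R3, 0  (cmp 4,0)
JNZ L0: taken
after LOAD R1, [R7]: R1=M[116]=7
after ADD R0, R1: R0=23+7=30
after ADD R7, 4: R7=116+4=120
after SUB R3, 2: R3=4-2=2
CMP R3, 0  (cmp 2,0)
JNZ L0: taken
after LOAD R1, [R7]: R1=M[120]=29
after ADD R0, R1: R0=30+29=59
after ADD R7, 4: R7=120+4=124
after SUB R3, 2: R3=2-2=0
CMP R3, 0  (cmp 0,0)
JNZ L0: not taken
after SHR R0, 2: R0=59>>2=14
STORE R1, [100] → M[100]=29
halt.

124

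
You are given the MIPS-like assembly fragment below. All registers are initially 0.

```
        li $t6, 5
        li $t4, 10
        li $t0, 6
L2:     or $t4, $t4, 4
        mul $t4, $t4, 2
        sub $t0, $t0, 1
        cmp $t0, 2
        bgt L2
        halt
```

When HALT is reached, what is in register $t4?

248

after li $t6, 5: $t6=5
after li $t4, 10: $t4=10
after li $t0, 6: $t0=6
after or $t4, $t4, 4: $t4=10|4=14
after mul $t4, $t4, 2: $t4=14*2=28
after sub $t0, $t0, 1: $t0=6-1=5
cmp $t0, 2  (cmp 5,2)
bgt L2: taken
after or $t4, $t4, 4: $t4=28|4=28
after mul $t4, $t4, 2: $t4=28*2=56
after sub $t0, $t0, 1: $t0=5-1=4
cmp $t0, 2  (cmp 4,2)
bgt L2: taken
after or $t4, $t4, 4: $t4=56|4=60
after mul $t4, $t4, 2: $t4=60*2=120
after sub $t0, $t0, 1: $t0=4-1=3
cmp $t0, 2  (cmp 3,2)
bgt L2: taken
after or $t4, $t4, 4: $t4=120|4=124
after mul $t4, $t4, 2: $t4=124*2=248
after sub $t0, $t0, 1: $t0=3-1=2
cmp $t0, 2  (cmp 2,2)
bgt L2: not taken
halt.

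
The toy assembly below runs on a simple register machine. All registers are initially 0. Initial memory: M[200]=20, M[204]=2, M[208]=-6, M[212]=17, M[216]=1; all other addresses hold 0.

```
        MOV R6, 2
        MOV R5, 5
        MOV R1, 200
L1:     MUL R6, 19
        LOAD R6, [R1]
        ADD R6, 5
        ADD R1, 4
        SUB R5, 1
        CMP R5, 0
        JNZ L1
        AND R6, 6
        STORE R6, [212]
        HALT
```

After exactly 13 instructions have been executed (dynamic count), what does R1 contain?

after MOV R6, 2: R6=2
after MOV R5, 5: R5=5
after MOV R1, 200: R1=200
after MUL R6, 19: R6=2*19=38
after LOAD R6, [R1]: R6=M[200]=20
after ADD R6, 5: R6=20+5=25
after ADD R1, 4: R1=200+4=204
after SUB R5, 1: R5=5-1=4
CMP R5, 0  (cmp 4,0)
JNZ L1: taken
after MUL R6, 19: R6=25*19=475
after LOAD R6, [R1]: R6=M[204]=2
after ADD R6, 5: R6=2+5=7
After step 13: R1 = 204.

204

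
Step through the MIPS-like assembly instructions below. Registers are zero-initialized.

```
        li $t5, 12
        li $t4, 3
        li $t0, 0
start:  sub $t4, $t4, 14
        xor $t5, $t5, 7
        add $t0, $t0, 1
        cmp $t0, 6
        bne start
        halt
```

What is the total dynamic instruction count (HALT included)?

$t5=12
$t4=3
$t0=0
$t4=3-14=-11
$t5=12^7=11
$t0=0+1=1
cmp $t0, 6  (cmp 1,6)
bne start: taken
$t4=(-11)-14=-25
$t5=11^7=12
$t0=1+1=2
cmp $t0, 6  (cmp 2,6)
bne start: taken
$t4=(-25)-14=-39
$t5=12^7=11
$t0=2+1=3
cmp $t0, 6  (cmp 3,6)
bne start: taken
$t4=(-39)-14=-53
$t5=11^7=12
$t0=3+1=4
cmp $t0, 6  (cmp 4,6)
bne start: taken
$t4=(-53)-14=-67
$t5=12^7=11
$t0=4+1=5
cmp $t0, 6  (cmp 5,6)
bne start: taken
$t4=(-67)-14=-81
$t5=11^7=12
$t0=5+1=6
cmp $t0, 6  (cmp 6,6)
bne start: not taken
halt.
Total executed instructions: 34.

34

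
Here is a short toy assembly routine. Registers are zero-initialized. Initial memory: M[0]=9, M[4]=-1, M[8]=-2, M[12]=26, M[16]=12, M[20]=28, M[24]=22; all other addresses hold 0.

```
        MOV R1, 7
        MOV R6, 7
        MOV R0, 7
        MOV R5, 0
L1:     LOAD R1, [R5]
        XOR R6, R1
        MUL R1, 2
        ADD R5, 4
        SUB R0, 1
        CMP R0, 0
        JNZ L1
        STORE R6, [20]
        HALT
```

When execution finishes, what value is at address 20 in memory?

after MOV R1, 7: R1=7
after MOV R6, 7: R6=7
after MOV R0, 7: R0=7
after MOV R5, 0: R5=0
after LOAD R1, [R5]: R1=M[0]=9
after XOR R6, R1: R6=7^9=14
after MUL R1, 2: R1=9*2=18
after ADD R5, 4: R5=0+4=4
after SUB R0, 1: R0=7-1=6
CMP R0, 0  (cmp 6,0)
JNZ L1: taken
after LOAD R1, [R5]: R1=M[4]=-1
after XOR R6, R1: R6=14^(-1)=-15
after MUL R1, 2: R1=(-1)*2=-2
after ADD R5, 4: R5=4+4=8
after SUB R0, 1: R0=6-1=5
CMP R0, 0  (cmp 5,0)
JNZ L1: taken
after LOAD R1, [R5]: R1=M[8]=-2
after XOR R6, R1: R6=(-15)^(-2)=15
after MUL R1, 2: R1=(-2)*2=-4
after ADD R5, 4: R5=8+4=12
after SUB R0, 1: R0=5-1=4
CMP R0, 0  (cmp 4,0)
JNZ L1: taken
after LOAD R1, [R5]: R1=M[12]=26
after XOR R6, R1: R6=15^26=21
after MUL R1, 2: R1=26*2=52
after ADD R5, 4: R5=12+4=16
after SUB R0, 1: R0=4-1=3
CMP R0, 0  (cmp 3,0)
JNZ L1: taken
after LOAD R1, [R5]: R1=M[16]=12
after XOR R6, R1: R6=21^12=25
after MUL R1, 2: R1=12*2=24
after ADD R5, 4: R5=16+4=20
after SUB R0, 1: R0=3-1=2
CMP R0, 0  (cmp 2,0)
JNZ L1: taken
after LOAD R1, [R5]: R1=M[20]=28
after XOR R6, R1: R6=25^28=5
after MUL R1, 2: R1=28*2=56
after ADD R5, 4: R5=20+4=24
after SUB R0, 1: R0=2-1=1
CMP R0, 0  (cmp 1,0)
JNZ L1: taken
after LOAD R1, [R5]: R1=M[24]=22
after XOR R6, R1: R6=5^22=19
after MUL R1, 2: R1=22*2=44
after ADD R5, 4: R5=24+4=28
after SUB R0, 1: R0=1-1=0
CMP R0, 0  (cmp 0,0)
JNZ L1: not taken
STORE R6, [20] → M[20]=19
halt.

19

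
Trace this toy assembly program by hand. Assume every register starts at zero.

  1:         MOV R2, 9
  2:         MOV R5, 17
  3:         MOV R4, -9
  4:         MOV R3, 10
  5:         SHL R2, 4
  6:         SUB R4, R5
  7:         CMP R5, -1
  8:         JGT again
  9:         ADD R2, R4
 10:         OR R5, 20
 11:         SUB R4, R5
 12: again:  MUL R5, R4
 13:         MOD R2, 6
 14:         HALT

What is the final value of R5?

MOV R2, 9 → R2=9
MOV R5, 17 → R5=17
MOV R4, -9 → R4=-9
MOV R3, 10 → R3=10
SHL R2, 4 → R2=9<<4=144
SUB R4, R5 → R4=(-9)-17=-26
CMP R5, -1  (cmp 17,-1)
JGT again: taken
MUL R5, R4 → R5=17*(-26)=-442
MOD R2, 6 → R2=144%6=0
halt.

-442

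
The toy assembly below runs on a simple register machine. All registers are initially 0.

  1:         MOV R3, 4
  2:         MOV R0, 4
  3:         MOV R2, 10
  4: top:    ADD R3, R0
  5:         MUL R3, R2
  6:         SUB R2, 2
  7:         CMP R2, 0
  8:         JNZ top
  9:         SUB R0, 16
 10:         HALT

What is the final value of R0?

-12

after MOV R3, 4: R3=4
after MOV R0, 4: R0=4
after MOV R2, 10: R2=10
after ADD R3, R0: R3=4+4=8
after MUL R3, R2: R3=8*10=80
after SUB R2, 2: R2=10-2=8
CMP R2, 0  (cmp 8,0)
JNZ top: taken
after ADD R3, R0: R3=80+4=84
after MUL R3, R2: R3=84*8=672
after SUB R2, 2: R2=8-2=6
CMP R2, 0  (cmp 6,0)
JNZ top: taken
after ADD R3, R0: R3=672+4=676
after MUL R3, R2: R3=676*6=4056
after SUB R2, 2: R2=6-2=4
CMP R2, 0  (cmp 4,0)
JNZ top: taken
after ADD R3, R0: R3=4056+4=4060
after MUL R3, R2: R3=4060*4=16240
after SUB R2, 2: R2=4-2=2
CMP R2, 0  (cmp 2,0)
JNZ top: taken
after ADD R3, R0: R3=16240+4=16244
after MUL R3, R2: R3=16244*2=32488
after SUB R2, 2: R2=2-2=0
CMP R2, 0  (cmp 0,0)
JNZ top: not taken
after SUB R0, 16: R0=4-16=-12
halt.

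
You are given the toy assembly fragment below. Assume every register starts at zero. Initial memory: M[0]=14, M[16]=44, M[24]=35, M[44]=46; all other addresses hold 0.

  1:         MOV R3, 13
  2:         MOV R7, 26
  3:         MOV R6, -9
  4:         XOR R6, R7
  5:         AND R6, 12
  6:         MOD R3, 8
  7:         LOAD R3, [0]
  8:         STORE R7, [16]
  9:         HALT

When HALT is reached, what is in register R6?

after MOV R3, 13: R3=13
after MOV R7, 26: R7=26
after MOV R6, -9: R6=-9
after XOR R6, R7: R6=(-9)^26=-19
after AND R6, 12: R6=(-19)&12=12
after MOD R3, 8: R3=13%8=5
after LOAD R3, [0]: R3=M[0]=14
STORE R7, [16] → M[16]=26
halt.

12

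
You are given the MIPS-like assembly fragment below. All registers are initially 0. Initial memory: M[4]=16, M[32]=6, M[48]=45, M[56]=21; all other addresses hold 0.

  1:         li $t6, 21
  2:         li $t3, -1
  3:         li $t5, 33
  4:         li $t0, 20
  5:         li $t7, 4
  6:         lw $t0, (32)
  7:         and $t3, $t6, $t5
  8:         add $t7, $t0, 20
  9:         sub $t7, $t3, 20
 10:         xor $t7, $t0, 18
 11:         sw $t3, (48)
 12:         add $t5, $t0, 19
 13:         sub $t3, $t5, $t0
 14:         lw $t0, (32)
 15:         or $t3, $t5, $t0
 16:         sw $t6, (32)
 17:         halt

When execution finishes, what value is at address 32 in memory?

$t6=21
$t3=-1
$t5=33
$t0=20
$t7=4
$t0=M[32]=6
$t3=21&33=1
$t7=6+20=26
$t7=1-20=-19
$t7=6^18=20
sw $t3, (48) → M[48]=1
$t5=6+19=25
$t3=25-6=19
$t0=M[32]=6
$t3=25|6=31
sw $t6, (32) → M[32]=21
halt.

21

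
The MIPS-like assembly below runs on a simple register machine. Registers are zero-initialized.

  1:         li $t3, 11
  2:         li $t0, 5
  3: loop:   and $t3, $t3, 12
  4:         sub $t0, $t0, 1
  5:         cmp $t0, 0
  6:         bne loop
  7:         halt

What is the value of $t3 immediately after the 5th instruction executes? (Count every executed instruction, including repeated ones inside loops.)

$t3=11
$t0=5
$t3=11&12=8
$t0=5-1=4
cmp $t0, 0  (cmp 4,0)
After step 5: $t3 = 8.

8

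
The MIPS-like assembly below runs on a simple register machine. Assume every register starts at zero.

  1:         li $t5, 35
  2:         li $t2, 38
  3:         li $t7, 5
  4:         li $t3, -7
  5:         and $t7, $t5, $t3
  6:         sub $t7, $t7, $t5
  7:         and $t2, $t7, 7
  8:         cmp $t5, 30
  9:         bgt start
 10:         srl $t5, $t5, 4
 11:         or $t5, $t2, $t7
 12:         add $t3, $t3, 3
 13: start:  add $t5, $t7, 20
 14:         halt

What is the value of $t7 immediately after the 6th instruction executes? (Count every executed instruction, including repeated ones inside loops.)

after li $t5, 35: $t5=35
after li $t2, 38: $t2=38
after li $t7, 5: $t7=5
after li $t3, -7: $t3=-7
after and $t7, $t5, $t3: $t7=35&(-7)=33
after sub $t7, $t7, $t5: $t7=33-35=-2
After step 6: $t7 = -2.

-2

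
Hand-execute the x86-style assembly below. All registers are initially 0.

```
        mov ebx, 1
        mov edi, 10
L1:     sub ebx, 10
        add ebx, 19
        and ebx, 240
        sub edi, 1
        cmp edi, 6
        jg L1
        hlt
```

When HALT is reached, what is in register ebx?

0

mov ebx, 1 → ebx=1
mov edi, 10 → edi=10
sub ebx, 10 → ebx=1-10=-9
add ebx, 19 → ebx=(-9)+19=10
and ebx, 240 → ebx=10&240=0
sub edi, 1 → edi=10-1=9
cmp edi, 6  (cmp 9,6)
jg L1: taken
sub ebx, 10 → ebx=0-10=-10
add ebx, 19 → ebx=(-10)+19=9
and ebx, 240 → ebx=9&240=0
sub edi, 1 → edi=9-1=8
cmp edi, 6  (cmp 8,6)
jg L1: taken
sub ebx, 10 → ebx=0-10=-10
add ebx, 19 → ebx=(-10)+19=9
and ebx, 240 → ebx=9&240=0
sub edi, 1 → edi=8-1=7
cmp edi, 6  (cmp 7,6)
jg L1: taken
sub ebx, 10 → ebx=0-10=-10
add ebx, 19 → ebx=(-10)+19=9
and ebx, 240 → ebx=9&240=0
sub edi, 1 → edi=7-1=6
cmp edi, 6  (cmp 6,6)
jg L1: not taken
halt.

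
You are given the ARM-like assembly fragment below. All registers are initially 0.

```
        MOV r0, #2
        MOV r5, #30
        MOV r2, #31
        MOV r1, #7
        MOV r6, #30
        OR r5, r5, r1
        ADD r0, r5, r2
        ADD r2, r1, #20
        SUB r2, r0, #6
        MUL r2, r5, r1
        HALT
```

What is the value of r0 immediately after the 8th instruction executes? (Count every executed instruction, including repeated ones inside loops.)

r0=2
r5=30
r2=31
r1=7
r6=30
r5=30|7=31
r0=31+31=62
r2=7+20=27
After step 8: r0 = 62.

62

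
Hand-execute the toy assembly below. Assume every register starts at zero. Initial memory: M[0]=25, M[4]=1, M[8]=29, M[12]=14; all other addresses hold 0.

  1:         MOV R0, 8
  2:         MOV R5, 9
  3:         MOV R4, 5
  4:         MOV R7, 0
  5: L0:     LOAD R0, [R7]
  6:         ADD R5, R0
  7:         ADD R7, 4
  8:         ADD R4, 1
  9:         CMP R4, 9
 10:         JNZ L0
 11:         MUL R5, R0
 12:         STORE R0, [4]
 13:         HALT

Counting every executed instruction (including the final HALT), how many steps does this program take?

R0=8
R5=9
R4=5
R7=0
R0=M[0]=25
R5=9+25=34
R7=0+4=4
R4=5+1=6
CMP R4, 9  (cmp 6,9)
JNZ L0: taken
R0=M[4]=1
R5=34+1=35
R7=4+4=8
R4=6+1=7
CMP R4, 9  (cmp 7,9)
JNZ L0: taken
R0=M[8]=29
R5=35+29=64
R7=8+4=12
R4=7+1=8
CMP R4, 9  (cmp 8,9)
JNZ L0: taken
R0=M[12]=14
R5=64+14=78
R7=12+4=16
R4=8+1=9
CMP R4, 9  (cmp 9,9)
JNZ L0: not taken
R5=78*14=1092
STORE R0, [4] → M[4]=14
halt.
Total executed instructions: 31.

31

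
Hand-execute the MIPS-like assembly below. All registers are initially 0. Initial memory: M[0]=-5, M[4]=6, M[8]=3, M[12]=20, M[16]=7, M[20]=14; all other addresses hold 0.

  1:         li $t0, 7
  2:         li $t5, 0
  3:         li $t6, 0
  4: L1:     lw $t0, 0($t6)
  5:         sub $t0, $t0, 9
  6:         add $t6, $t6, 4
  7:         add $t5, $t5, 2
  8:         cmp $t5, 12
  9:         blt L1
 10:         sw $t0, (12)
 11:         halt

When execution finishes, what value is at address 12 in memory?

5

$t0=7
$t5=0
$t6=0
$t0=M[0]=-5
$t0=(-5)-9=-14
$t6=0+4=4
$t5=0+2=2
cmp $t5, 12  (cmp 2,12)
blt L1: taken
$t0=M[4]=6
$t0=6-9=-3
$t6=4+4=8
$t5=2+2=4
cmp $t5, 12  (cmp 4,12)
blt L1: taken
$t0=M[8]=3
$t0=3-9=-6
$t6=8+4=12
$t5=4+2=6
cmp $t5, 12  (cmp 6,12)
blt L1: taken
$t0=M[12]=20
$t0=20-9=11
$t6=12+4=16
$t5=6+2=8
cmp $t5, 12  (cmp 8,12)
blt L1: taken
$t0=M[16]=7
$t0=7-9=-2
$t6=16+4=20
$t5=8+2=10
cmp $t5, 12  (cmp 10,12)
blt L1: taken
$t0=M[20]=14
$t0=14-9=5
$t6=20+4=24
$t5=10+2=12
cmp $t5, 12  (cmp 12,12)
blt L1: not taken
sw $t0, (12) → M[12]=5
halt.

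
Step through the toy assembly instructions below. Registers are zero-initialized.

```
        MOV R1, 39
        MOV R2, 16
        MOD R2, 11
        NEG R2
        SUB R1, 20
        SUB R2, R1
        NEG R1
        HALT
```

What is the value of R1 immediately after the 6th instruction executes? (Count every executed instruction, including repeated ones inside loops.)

R1=39
R2=16
R2=16%11=5
R2=-(5)=-5
R1=39-20=19
R2=(-5)-19=-24
After step 6: R1 = 19.

19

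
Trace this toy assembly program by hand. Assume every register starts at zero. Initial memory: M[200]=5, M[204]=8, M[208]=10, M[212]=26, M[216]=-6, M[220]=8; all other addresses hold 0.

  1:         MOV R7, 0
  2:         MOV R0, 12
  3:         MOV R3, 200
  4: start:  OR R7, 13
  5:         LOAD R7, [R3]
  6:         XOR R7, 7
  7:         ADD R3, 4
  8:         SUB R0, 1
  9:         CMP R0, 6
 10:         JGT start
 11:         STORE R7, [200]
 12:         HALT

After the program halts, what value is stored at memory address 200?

15

MOV R7, 0 → R7=0
MOV R0, 12 → R0=12
MOV R3, 200 → R3=200
OR R7, 13 → R7=0|13=13
LOAD R7, [R3] → R7=M[200]=5
XOR R7, 7 → R7=5^7=2
ADD R3, 4 → R3=200+4=204
SUB R0, 1 → R0=12-1=11
CMP R0, 6  (cmp 11,6)
JGT start: taken
OR R7, 13 → R7=2|13=15
LOAD R7, [R3] → R7=M[204]=8
XOR R7, 7 → R7=8^7=15
ADD R3, 4 → R3=204+4=208
SUB R0, 1 → R0=11-1=10
CMP R0, 6  (cmp 10,6)
JGT start: taken
OR R7, 13 → R7=15|13=15
LOAD R7, [R3] → R7=M[208]=10
XOR R7, 7 → R7=10^7=13
ADD R3, 4 → R3=208+4=212
SUB R0, 1 → R0=10-1=9
CMP R0, 6  (cmp 9,6)
JGT start: taken
OR R7, 13 → R7=13|13=13
LOAD R7, [R3] → R7=M[212]=26
XOR R7, 7 → R7=26^7=29
ADD R3, 4 → R3=212+4=216
SUB R0, 1 → R0=9-1=8
CMP R0, 6  (cmp 8,6)
JGT start: taken
OR R7, 13 → R7=29|13=29
LOAD R7, [R3] → R7=M[216]=-6
XOR R7, 7 → R7=(-6)^7=-3
ADD R3, 4 → R3=216+4=220
SUB R0, 1 → R0=8-1=7
CMP R0, 6  (cmp 7,6)
JGT start: taken
OR R7, 13 → R7=(-3)|13=-3
LOAD R7, [R3] → R7=M[220]=8
XOR R7, 7 → R7=8^7=15
ADD R3, 4 → R3=220+4=224
SUB R0, 1 → R0=7-1=6
CMP R0, 6  (cmp 6,6)
JGT start: not taken
STORE R7, [200] → M[200]=15
halt.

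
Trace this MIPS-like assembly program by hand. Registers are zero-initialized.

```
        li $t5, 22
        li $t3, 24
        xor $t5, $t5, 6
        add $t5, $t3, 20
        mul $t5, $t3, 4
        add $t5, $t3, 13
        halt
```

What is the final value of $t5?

$t5=22
$t3=24
$t5=22^6=16
$t5=24+20=44
$t5=24*4=96
$t5=24+13=37
halt.

37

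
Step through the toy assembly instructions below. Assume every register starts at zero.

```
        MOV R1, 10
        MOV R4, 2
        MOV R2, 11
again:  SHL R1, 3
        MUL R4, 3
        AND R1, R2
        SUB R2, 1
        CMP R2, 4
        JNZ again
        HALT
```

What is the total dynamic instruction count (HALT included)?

MOV R1, 10 → R1=10
MOV R4, 2 → R4=2
MOV R2, 11 → R2=11
SHL R1, 3 → R1=10<<3=80
MUL R4, 3 → R4=2*3=6
AND R1, R2 → R1=80&11=0
SUB R2, 1 → R2=11-1=10
CMP R2, 4  (cmp 10,4)
JNZ again: taken
SHL R1, 3 → R1=0<<3=0
MUL R4, 3 → R4=6*3=18
AND R1, R2 → R1=0&10=0
SUB R2, 1 → R2=10-1=9
CMP R2, 4  (cmp 9,4)
JNZ again: taken
SHL R1, 3 → R1=0<<3=0
MUL R4, 3 → R4=18*3=54
AND R1, R2 → R1=0&9=0
SUB R2, 1 → R2=9-1=8
CMP R2, 4  (cmp 8,4)
JNZ again: taken
SHL R1, 3 → R1=0<<3=0
MUL R4, 3 → R4=54*3=162
AND R1, R2 → R1=0&8=0
SUB R2, 1 → R2=8-1=7
CMP R2, 4  (cmp 7,4)
JNZ again: taken
SHL R1, 3 → R1=0<<3=0
MUL R4, 3 → R4=162*3=486
AND R1, R2 → R1=0&7=0
SUB R2, 1 → R2=7-1=6
CMP R2, 4  (cmp 6,4)
JNZ again: taken
SHL R1, 3 → R1=0<<3=0
MUL R4, 3 → R4=486*3=1458
AND R1, R2 → R1=0&6=0
SUB R2, 1 → R2=6-1=5
CMP R2, 4  (cmp 5,4)
JNZ again: taken
SHL R1, 3 → R1=0<<3=0
MUL R4, 3 → R4=1458*3=4374
AND R1, R2 → R1=0&5=0
SUB R2, 1 → R2=5-1=4
CMP R2, 4  (cmp 4,4)
JNZ again: not taken
halt.
Total executed instructions: 46.

46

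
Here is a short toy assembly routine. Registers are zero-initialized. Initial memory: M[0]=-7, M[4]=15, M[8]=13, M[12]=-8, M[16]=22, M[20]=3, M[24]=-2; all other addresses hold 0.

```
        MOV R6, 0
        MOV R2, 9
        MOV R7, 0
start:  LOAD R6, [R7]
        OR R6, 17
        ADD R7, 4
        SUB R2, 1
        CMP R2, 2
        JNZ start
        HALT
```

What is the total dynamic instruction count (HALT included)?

after MOV R6, 0: R6=0
after MOV R2, 9: R2=9
after MOV R7, 0: R7=0
after LOAD R6, [R7]: R6=M[0]=-7
after OR R6, 17: R6=(-7)|17=-7
after ADD R7, 4: R7=0+4=4
after SUB R2, 1: R2=9-1=8
CMP R2, 2  (cmp 8,2)
JNZ start: taken
after LOAD R6, [R7]: R6=M[4]=15
after OR R6, 17: R6=15|17=31
after ADD R7, 4: R7=4+4=8
after SUB R2, 1: R2=8-1=7
CMP R2, 2  (cmp 7,2)
JNZ start: taken
after LOAD R6, [R7]: R6=M[8]=13
after OR R6, 17: R6=13|17=29
after ADD R7, 4: R7=8+4=12
after SUB R2, 1: R2=7-1=6
CMP R2, 2  (cmp 6,2)
JNZ start: taken
after LOAD R6, [R7]: R6=M[12]=-8
after OR R6, 17: R6=(-8)|17=-7
after ADD R7, 4: R7=12+4=16
after SUB R2, 1: R2=6-1=5
CMP R2, 2  (cmp 5,2)
JNZ start: taken
after LOAD R6, [R7]: R6=M[16]=22
after OR R6, 17: R6=22|17=23
after ADD R7, 4: R7=16+4=20
after SUB R2, 1: R2=5-1=4
CMP R2, 2  (cmp 4,2)
JNZ start: taken
after LOAD R6, [R7]: R6=M[20]=3
after OR R6, 17: R6=3|17=19
after ADD R7, 4: R7=20+4=24
after SUB R2, 1: R2=4-1=3
CMP R2, 2  (cmp 3,2)
JNZ start: taken
after LOAD R6, [R7]: R6=M[24]=-2
after OR R6, 17: R6=(-2)|17=-1
after ADD R7, 4: R7=24+4=28
after SUB R2, 1: R2=3-1=2
CMP R2, 2  (cmp 2,2)
JNZ start: not taken
halt.
Total executed instructions: 46.

46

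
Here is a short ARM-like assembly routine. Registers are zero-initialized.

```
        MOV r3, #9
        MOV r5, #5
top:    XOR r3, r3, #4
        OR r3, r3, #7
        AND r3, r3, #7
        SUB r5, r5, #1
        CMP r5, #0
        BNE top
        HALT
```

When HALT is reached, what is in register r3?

7

r3=9
r5=5
r3=9^4=13
r3=13|7=15
r3=15&7=7
r5=5-1=4
CMP r5, #0  (cmp 4,0)
BNE top: taken
r3=7^4=3
r3=3|7=7
r3=7&7=7
r5=4-1=3
CMP r5, #0  (cmp 3,0)
BNE top: taken
r3=7^4=3
r3=3|7=7
r3=7&7=7
r5=3-1=2
CMP r5, #0  (cmp 2,0)
BNE top: taken
r3=7^4=3
r3=3|7=7
r3=7&7=7
r5=2-1=1
CMP r5, #0  (cmp 1,0)
BNE top: taken
r3=7^4=3
r3=3|7=7
r3=7&7=7
r5=1-1=0
CMP r5, #0  (cmp 0,0)
BNE top: not taken
halt.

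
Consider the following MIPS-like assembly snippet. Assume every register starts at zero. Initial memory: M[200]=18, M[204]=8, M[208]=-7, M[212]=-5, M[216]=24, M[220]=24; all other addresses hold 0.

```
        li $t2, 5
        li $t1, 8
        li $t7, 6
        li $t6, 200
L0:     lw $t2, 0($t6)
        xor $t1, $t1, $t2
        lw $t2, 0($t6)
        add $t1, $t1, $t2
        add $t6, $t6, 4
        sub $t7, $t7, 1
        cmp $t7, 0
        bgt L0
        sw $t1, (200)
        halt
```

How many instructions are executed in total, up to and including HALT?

54

$t2=5
$t1=8
$t7=6
$t6=200
$t2=M[200]=18
$t1=8^18=26
$t2=M[200]=18
$t1=26+18=44
$t6=200+4=204
$t7=6-1=5
cmp $t7, 0  (cmp 5,0)
bgt L0: taken
$t2=M[204]=8
$t1=44^8=36
$t2=M[204]=8
$t1=36+8=44
$t6=204+4=208
$t7=5-1=4
cmp $t7, 0  (cmp 4,0)
bgt L0: taken
$t2=M[208]=-7
$t1=44^(-7)=-43
$t2=M[208]=-7
$t1=(-43)+(-7)=-50
$t6=208+4=212
$t7=4-1=3
cmp $t7, 0  (cmp 3,0)
bgt L0: taken
$t2=M[212]=-5
$t1=(-50)^(-5)=53
$t2=M[212]=-5
$t1=53+(-5)=48
$t6=212+4=216
$t7=3-1=2
cmp $t7, 0  (cmp 2,0)
bgt L0: taken
$t2=M[216]=24
$t1=48^24=40
$t2=M[216]=24
$t1=40+24=64
$t6=216+4=220
$t7=2-1=1
cmp $t7, 0  (cmp 1,0)
bgt L0: taken
$t2=M[220]=24
$t1=64^24=88
$t2=M[220]=24
$t1=88+24=112
$t6=220+4=224
$t7=1-1=0
cmp $t7, 0  (cmp 0,0)
bgt L0: not taken
sw $t1, (200) → M[200]=112
halt.
Total executed instructions: 54.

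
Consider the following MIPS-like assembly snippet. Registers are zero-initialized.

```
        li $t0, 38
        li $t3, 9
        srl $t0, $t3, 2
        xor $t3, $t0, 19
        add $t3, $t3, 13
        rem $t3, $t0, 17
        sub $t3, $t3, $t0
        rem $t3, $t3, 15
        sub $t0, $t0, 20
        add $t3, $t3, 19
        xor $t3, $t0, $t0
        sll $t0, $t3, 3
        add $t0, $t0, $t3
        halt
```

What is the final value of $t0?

$t0=38
$t3=9
$t0=9>>2=2
$t3=2^19=17
$t3=17+13=30
$t3=2%17=2
$t3=2-2=0
$t3=0%15=0
$t0=2-20=-18
$t3=0+19=19
$t3=(-18)^(-18)=0
$t0=0<<3=0
$t0=0+0=0
halt.

0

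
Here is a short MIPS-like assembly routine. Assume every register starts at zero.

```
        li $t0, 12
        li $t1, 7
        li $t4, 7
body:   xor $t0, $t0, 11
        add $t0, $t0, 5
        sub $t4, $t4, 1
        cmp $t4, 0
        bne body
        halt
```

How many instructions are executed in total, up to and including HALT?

39

li $t0, 12 → $t0=12
li $t1, 7 → $t1=7
li $t4, 7 → $t4=7
xor $t0, $t0, 11 → $t0=12^11=7
add $t0, $t0, 5 → $t0=7+5=12
sub $t4, $t4, 1 → $t4=7-1=6
cmp $t4, 0  (cmp 6,0)
bne body: taken
xor $t0, $t0, 11 → $t0=12^11=7
add $t0, $t0, 5 → $t0=7+5=12
sub $t4, $t4, 1 → $t4=6-1=5
cmp $t4, 0  (cmp 5,0)
bne body: taken
xor $t0, $t0, 11 → $t0=12^11=7
add $t0, $t0, 5 → $t0=7+5=12
sub $t4, $t4, 1 → $t4=5-1=4
cmp $t4, 0  (cmp 4,0)
bne body: taken
xor $t0, $t0, 11 → $t0=12^11=7
add $t0, $t0, 5 → $t0=7+5=12
sub $t4, $t4, 1 → $t4=4-1=3
cmp $t4, 0  (cmp 3,0)
bne body: taken
xor $t0, $t0, 11 → $t0=12^11=7
add $t0, $t0, 5 → $t0=7+5=12
sub $t4, $t4, 1 → $t4=3-1=2
cmp $t4, 0  (cmp 2,0)
bne body: taken
xor $t0, $t0, 11 → $t0=12^11=7
add $t0, $t0, 5 → $t0=7+5=12
sub $t4, $t4, 1 → $t4=2-1=1
cmp $t4, 0  (cmp 1,0)
bne body: taken
xor $t0, $t0, 11 → $t0=12^11=7
add $t0, $t0, 5 → $t0=7+5=12
sub $t4, $t4, 1 → $t4=1-1=0
cmp $t4, 0  (cmp 0,0)
bne body: not taken
halt.
Total executed instructions: 39.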